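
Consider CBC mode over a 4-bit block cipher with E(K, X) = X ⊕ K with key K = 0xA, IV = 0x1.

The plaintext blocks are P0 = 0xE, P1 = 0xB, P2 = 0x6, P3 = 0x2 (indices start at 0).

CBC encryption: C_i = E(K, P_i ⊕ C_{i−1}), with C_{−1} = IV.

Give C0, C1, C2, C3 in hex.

C0 = 0x5, C1 = 0x4, C2 = 0x8, C3 = 0x0

C0: P0 ⊕ 0x1 = 0xF; E(K, 0xF) = 0x5.
C1: P1 ⊕ 0x5 = 0xE; E(K, 0xE) = 0x4.
C2: P2 ⊕ 0x4 = 0x2; E(K, 0x2) = 0x8.
C3: P3 ⊕ 0x8 = 0xA; E(K, 0xA) = 0x0.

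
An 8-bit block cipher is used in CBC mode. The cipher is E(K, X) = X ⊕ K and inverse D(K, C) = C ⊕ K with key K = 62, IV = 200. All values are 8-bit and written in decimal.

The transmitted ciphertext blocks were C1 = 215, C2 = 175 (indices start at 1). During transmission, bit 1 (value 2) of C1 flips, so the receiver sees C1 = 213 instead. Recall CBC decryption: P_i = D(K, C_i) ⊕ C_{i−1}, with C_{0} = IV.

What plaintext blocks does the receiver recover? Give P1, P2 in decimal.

Only C1 changed, to 213. In CBC, a change in C_i garbles P_i and flips the same bit in P_{i+1}. Decrypting the received ciphertext:
P1: D(K, 213) = 235; 235 ⊕ 200 = 35.
P2: D(K, 175) = 145; 145 ⊕ 213 = 68.
Blocks that differ from the original plaintext: P1, P2.

P1 = 35, P2 = 68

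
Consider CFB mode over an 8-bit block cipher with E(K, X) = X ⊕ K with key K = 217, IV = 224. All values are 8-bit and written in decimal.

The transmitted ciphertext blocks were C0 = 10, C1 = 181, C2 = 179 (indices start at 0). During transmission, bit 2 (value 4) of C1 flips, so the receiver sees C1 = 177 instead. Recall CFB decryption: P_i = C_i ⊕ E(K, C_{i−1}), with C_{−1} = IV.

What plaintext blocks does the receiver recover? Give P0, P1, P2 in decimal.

Only C1 changed, to 177. In CFB, a change in C_i flips the same bit in P_i and garbles P_{i+1}. Decrypting the received ciphertext:
P0: E(K, 224) = 57; 10 ⊕ 57 = 51.
P1: E(K, 10) = 211; 177 ⊕ 211 = 98.
P2: E(K, 177) = 104; 179 ⊕ 104 = 219.
Blocks that differ from the original plaintext: P1, P2.

P0 = 51, P1 = 98, P2 = 219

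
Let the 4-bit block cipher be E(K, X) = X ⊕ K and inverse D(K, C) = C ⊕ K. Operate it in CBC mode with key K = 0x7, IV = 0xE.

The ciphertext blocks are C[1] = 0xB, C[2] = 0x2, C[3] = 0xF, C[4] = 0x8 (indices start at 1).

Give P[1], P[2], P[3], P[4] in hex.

CBC decryption: P_i = D(K, C_i) ⊕ C_{i−1}, with C_{0} = IV.
P[1]: D(K, 0xB) = 0xC; 0xC ⊕ 0xE = 0x2.
P[2]: D(K, 0x2) = 0x5; 0x5 ⊕ 0xB = 0xE.
P[3]: D(K, 0xF) = 0x8; 0x8 ⊕ 0x2 = 0xA.
P[4]: D(K, 0x8) = 0xF; 0xF ⊕ 0xF = 0x0.

P[1] = 0x2, P[2] = 0xE, P[3] = 0xA, P[4] = 0x0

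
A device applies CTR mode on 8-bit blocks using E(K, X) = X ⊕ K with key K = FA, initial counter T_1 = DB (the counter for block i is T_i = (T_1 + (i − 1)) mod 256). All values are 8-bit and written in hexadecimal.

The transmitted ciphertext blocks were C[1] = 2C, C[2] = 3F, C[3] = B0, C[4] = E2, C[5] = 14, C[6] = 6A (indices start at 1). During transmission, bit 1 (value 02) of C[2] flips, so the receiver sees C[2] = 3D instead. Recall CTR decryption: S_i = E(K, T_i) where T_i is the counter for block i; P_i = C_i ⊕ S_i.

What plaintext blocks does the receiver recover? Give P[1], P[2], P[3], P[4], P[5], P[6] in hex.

Only C[2] changed, to 3D. In CTR, a change in C_i flips the same bit in P_i only; the keystream is unaffected. Decrypting the received ciphertext:
P[1]: T = DB, S = E(K, T) = 21; 2C ⊕ 21 = 0D.
P[2]: T = DC, S = E(K, T) = 26; 3D ⊕ 26 = 1B.
P[3]: T = DD, S = E(K, T) = 27; B0 ⊕ 27 = 97.
P[4]: T = DE, S = E(K, T) = 24; E2 ⊕ 24 = C6.
P[5]: T = DF, S = E(K, T) = 25; 14 ⊕ 25 = 31.
P[6]: T = E0, S = E(K, T) = 1A; 6A ⊕ 1A = 70.
Blocks that differ from the original plaintext: P[2].

P[1] = 0D, P[2] = 1B, P[3] = 97, P[4] = C6, P[5] = 31, P[6] = 70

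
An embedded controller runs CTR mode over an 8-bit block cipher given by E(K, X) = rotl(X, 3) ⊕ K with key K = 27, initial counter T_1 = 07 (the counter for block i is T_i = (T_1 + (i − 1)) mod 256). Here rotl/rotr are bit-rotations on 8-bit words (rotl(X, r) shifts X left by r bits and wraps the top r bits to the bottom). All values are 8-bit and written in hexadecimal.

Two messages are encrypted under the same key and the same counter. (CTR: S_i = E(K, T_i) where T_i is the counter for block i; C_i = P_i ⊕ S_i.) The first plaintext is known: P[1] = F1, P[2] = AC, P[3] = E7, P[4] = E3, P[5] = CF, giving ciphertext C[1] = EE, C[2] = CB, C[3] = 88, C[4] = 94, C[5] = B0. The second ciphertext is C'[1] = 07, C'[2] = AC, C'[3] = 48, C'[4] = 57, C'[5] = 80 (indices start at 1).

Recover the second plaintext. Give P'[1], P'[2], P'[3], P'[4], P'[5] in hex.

In CTR with a reused counter, both messages share the same keystream S_i, so C_i ⊕ C'_i = P_i ⊕ P'_i and thus P'_i = P_i ⊕ C_i ⊕ C'_i.
P'[1]: F1 ⊕ EE ⊕ 07 = 18.
P'[2]: AC ⊕ CB ⊕ AC = CB.
P'[3]: E7 ⊕ 88 ⊕ 48 = 27.
P'[4]: E3 ⊕ 94 ⊕ 57 = 20.
P'[5]: CF ⊕ B0 ⊕ 80 = FF.

P'[1] = 18, P'[2] = CB, P'[3] = 27, P'[4] = 20, P'[5] = FF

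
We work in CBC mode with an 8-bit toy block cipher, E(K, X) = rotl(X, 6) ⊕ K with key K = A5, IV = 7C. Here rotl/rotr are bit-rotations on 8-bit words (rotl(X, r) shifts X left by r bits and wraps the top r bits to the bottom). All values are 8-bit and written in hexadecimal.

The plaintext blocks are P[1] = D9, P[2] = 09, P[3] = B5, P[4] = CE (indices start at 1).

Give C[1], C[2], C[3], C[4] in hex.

C[1] = CC, C[2] = D4, C[3] = FD, C[4] = 69

CBC encryption: C_i = E(K, P_i ⊕ C_{i−1}), with C_{0} = IV.
C[1]: P[1] ⊕ 7C = A5; E(K, A5) = CC.
C[2]: P[2] ⊕ CC = C5; E(K, C5) = D4.
C[3]: P[3] ⊕ D4 = 61; E(K, 61) = FD.
C[4]: P[4] ⊕ FD = 33; E(K, 33) = 69.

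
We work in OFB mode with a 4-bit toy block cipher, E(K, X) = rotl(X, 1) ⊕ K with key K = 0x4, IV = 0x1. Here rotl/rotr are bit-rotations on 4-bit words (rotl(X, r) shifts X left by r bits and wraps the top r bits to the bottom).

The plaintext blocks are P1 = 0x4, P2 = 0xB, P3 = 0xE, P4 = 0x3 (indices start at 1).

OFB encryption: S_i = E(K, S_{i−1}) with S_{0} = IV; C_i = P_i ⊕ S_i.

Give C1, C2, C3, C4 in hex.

C1 = 0x2, C2 = 0x3, C3 = 0xB, C4 = 0xD

C1: S = E(K, 0x1) = 0x6; 0x4 ⊕ 0x6 = 0x2.
C2: S = E(K, 0x6) = 0x8; 0xB ⊕ 0x8 = 0x3.
C3: S = E(K, 0x8) = 0x5; 0xE ⊕ 0x5 = 0xB.
C4: S = E(K, 0x5) = 0xE; 0x3 ⊕ 0xE = 0xD.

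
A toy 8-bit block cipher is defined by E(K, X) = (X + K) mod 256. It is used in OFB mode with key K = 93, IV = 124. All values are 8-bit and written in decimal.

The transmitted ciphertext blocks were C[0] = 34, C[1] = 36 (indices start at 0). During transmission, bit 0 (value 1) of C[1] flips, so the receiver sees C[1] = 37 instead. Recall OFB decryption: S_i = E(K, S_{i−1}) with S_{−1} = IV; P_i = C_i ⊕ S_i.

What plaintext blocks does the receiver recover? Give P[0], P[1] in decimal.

Only C[1] changed, to 37. In OFB, a change in C_i flips the same bit in P_i only; the keystream is unaffected. Decrypting the received ciphertext:
P[0]: S = E(K, 124) = 217; 34 ⊕ 217 = 251.
P[1]: S = E(K, 217) = 54; 37 ⊕ 54 = 19.
Blocks that differ from the original plaintext: P[1].

P[0] = 251, P[1] = 19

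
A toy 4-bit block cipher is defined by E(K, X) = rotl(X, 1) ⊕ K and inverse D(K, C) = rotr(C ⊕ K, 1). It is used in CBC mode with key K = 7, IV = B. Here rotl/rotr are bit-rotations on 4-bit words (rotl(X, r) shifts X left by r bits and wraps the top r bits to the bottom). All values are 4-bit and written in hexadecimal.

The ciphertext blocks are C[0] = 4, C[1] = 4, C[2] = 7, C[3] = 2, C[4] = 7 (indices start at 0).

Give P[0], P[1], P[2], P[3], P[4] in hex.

P[0] = 2, P[1] = D, P[2] = 4, P[3] = D, P[4] = 2

CBC decryption: P_i = D(K, C_i) ⊕ C_{i−1}, with C_{−1} = IV.
P[0]: D(K, 4) = 9; 9 ⊕ B = 2.
P[1]: D(K, 4) = 9; 9 ⊕ 4 = D.
P[2]: D(K, 7) = 0; 0 ⊕ 4 = 4.
P[3]: D(K, 2) = A; A ⊕ 7 = D.
P[4]: D(K, 7) = 0; 0 ⊕ 2 = 2.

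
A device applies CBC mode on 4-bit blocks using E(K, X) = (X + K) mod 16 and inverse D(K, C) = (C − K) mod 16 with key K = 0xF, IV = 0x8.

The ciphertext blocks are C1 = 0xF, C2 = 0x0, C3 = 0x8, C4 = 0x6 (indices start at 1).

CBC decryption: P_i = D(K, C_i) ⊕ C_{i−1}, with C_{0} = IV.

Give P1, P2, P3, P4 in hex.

P1 = 0x8, P2 = 0xE, P3 = 0x9, P4 = 0xF

P1: D(K, 0xF) = 0x0; 0x0 ⊕ 0x8 = 0x8.
P2: D(K, 0x0) = 0x1; 0x1 ⊕ 0xF = 0xE.
P3: D(K, 0x8) = 0x9; 0x9 ⊕ 0x0 = 0x9.
P4: D(K, 0x6) = 0x7; 0x7 ⊕ 0x8 = 0xF.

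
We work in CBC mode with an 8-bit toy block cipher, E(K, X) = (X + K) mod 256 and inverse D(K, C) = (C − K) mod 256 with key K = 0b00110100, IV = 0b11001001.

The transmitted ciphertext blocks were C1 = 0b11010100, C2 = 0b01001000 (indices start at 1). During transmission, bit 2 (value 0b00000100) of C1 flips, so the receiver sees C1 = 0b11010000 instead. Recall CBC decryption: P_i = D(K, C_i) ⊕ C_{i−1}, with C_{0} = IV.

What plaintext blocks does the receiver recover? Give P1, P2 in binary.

Only C1 changed, to 0b11010000. In CBC, a change in C_i garbles P_i and flips the same bit in P_{i+1}. Decrypting the received ciphertext:
P1: D(K, 0b11010000) = 0b10011100; 0b10011100 ⊕ 0b11001001 = 0b01010101.
P2: D(K, 0b01001000) = 0b00010100; 0b00010100 ⊕ 0b11010000 = 0b11000100.
Blocks that differ from the original plaintext: P1, P2.

P1 = 0b01010101, P2 = 0b11000100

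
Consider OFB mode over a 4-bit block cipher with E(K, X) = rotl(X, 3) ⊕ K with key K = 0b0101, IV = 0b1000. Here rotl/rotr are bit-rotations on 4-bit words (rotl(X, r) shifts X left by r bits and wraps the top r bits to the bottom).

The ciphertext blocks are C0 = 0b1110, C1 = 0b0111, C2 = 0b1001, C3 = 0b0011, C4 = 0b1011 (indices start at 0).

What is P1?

OFB decryption: S_i = E(K, S_{i−1}) with S_{−1} = IV; P_i = C_i ⊕ S_i.
P0: S = E(K, 0b1000) = 0b0001; 0b1110 ⊕ 0b0001 = 0b1111.
P1: S = E(K, 0b0001) = 0b1101; 0b0111 ⊕ 0b1101 = 0b1010.

P1 = 0b1010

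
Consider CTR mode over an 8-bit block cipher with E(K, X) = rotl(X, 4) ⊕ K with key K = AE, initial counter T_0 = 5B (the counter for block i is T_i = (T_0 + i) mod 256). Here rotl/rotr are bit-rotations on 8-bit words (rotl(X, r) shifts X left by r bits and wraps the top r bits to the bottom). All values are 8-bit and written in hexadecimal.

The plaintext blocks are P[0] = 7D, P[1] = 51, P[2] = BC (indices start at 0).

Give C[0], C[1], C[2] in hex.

C[0] = 66, C[1] = 3A, C[2] = C7

CTR encryption: S_i = E(K, T_i) where T_i is the counter for block i; C_i = P_i ⊕ S_i.
C[0]: T = 5B, S = E(K, T) = 1B; 7D ⊕ 1B = 66.
C[1]: T = 5C, S = E(K, T) = 6B; 51 ⊕ 6B = 3A.
C[2]: T = 5D, S = E(K, T) = 7B; BC ⊕ 7B = C7.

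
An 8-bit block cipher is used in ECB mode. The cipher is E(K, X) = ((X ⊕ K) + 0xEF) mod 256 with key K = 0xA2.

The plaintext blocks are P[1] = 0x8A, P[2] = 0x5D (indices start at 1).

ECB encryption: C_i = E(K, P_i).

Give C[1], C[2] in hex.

C[1]: E(K, 0x8A) = 0x17.
C[2]: E(K, 0x5D) = 0xEE.

C[1] = 0x17, C[2] = 0xEE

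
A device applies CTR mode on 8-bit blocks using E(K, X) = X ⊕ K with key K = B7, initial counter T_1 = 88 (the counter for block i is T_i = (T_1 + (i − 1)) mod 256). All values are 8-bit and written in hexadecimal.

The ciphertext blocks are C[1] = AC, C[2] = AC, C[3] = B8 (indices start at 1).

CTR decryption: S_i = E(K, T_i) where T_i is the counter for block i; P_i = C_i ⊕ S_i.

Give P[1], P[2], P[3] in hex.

P[1]: T = 88, S = E(K, T) = 3F; AC ⊕ 3F = 93.
P[2]: T = 89, S = E(K, T) = 3E; AC ⊕ 3E = 92.
P[3]: T = 8A, S = E(K, T) = 3D; B8 ⊕ 3D = 85.

P[1] = 93, P[2] = 92, P[3] = 85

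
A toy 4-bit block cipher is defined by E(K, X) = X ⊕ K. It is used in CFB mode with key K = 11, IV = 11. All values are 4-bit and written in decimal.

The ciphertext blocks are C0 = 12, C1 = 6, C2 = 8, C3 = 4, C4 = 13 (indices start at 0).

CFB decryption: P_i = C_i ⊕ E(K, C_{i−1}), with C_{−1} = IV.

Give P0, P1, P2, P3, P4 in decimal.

P0 = 12, P1 = 1, P2 = 5, P3 = 7, P4 = 2

P0: E(K, 11) = 0; 12 ⊕ 0 = 12.
P1: E(K, 12) = 7; 6 ⊕ 7 = 1.
P2: E(K, 6) = 13; 8 ⊕ 13 = 5.
P3: E(K, 8) = 3; 4 ⊕ 3 = 7.
P4: E(K, 4) = 15; 13 ⊕ 15 = 2.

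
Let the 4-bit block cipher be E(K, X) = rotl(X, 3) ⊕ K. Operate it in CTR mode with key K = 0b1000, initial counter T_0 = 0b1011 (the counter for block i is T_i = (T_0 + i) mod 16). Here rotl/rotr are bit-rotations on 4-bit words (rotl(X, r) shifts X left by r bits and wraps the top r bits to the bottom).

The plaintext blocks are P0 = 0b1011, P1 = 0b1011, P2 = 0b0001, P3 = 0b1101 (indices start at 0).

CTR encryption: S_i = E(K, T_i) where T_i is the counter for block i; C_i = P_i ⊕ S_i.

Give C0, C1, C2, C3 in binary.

C0: T = 0b1011, S = E(K, T) = 0b0101; 0b1011 ⊕ 0b0101 = 0b1110.
C1: T = 0b1100, S = E(K, T) = 0b1110; 0b1011 ⊕ 0b1110 = 0b0101.
C2: T = 0b1101, S = E(K, T) = 0b0110; 0b0001 ⊕ 0b0110 = 0b0111.
C3: T = 0b1110, S = E(K, T) = 0b1111; 0b1101 ⊕ 0b1111 = 0b0010.

C0 = 0b1110, C1 = 0b0101, C2 = 0b0111, C3 = 0b0010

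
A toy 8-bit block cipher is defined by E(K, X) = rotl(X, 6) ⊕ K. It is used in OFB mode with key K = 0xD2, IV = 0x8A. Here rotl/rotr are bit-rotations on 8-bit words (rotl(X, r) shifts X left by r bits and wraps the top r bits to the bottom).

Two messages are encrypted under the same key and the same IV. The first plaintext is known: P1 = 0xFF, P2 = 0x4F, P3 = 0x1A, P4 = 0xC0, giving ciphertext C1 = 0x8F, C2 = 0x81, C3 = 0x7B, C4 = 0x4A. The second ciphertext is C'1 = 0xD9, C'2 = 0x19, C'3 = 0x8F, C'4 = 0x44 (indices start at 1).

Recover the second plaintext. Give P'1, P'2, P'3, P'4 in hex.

P'1 = 0xA9, P'2 = 0xD7, P'3 = 0xEE, P'4 = 0xCE

In OFB with a reused IV, both messages share the same keystream S_i, so C_i ⊕ C'_i = P_i ⊕ P'_i and thus P'_i = P_i ⊕ C_i ⊕ C'_i.
P'1: 0xFF ⊕ 0x8F ⊕ 0xD9 = 0xA9.
P'2: 0x4F ⊕ 0x81 ⊕ 0x19 = 0xD7.
P'3: 0x1A ⊕ 0x7B ⊕ 0x8F = 0xEE.
P'4: 0xC0 ⊕ 0x4A ⊕ 0x44 = 0xCE.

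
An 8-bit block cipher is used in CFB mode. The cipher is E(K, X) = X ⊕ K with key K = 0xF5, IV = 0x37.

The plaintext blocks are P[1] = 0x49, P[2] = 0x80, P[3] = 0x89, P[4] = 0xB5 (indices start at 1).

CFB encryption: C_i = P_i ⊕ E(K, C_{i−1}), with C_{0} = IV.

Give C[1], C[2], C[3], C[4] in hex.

C[1]: E(K, 0x37) = 0xC2; 0x49 ⊕ 0xC2 = 0x8B.
C[2]: E(K, 0x8B) = 0x7E; 0x80 ⊕ 0x7E = 0xFE.
C[3]: E(K, 0xFE) = 0x0B; 0x89 ⊕ 0x0B = 0x82.
C[4]: E(K, 0x82) = 0x77; 0xB5 ⊕ 0x77 = 0xC2.

C[1] = 0x8B, C[2] = 0xFE, C[3] = 0x82, C[4] = 0xC2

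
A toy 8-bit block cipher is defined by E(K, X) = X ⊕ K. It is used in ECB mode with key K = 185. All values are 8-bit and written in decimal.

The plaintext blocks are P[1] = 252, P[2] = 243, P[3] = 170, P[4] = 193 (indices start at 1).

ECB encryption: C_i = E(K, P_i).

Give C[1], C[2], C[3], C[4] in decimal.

C[1] = 69, C[2] = 74, C[3] = 19, C[4] = 120

C[1]: E(K, 252) = 69.
C[2]: E(K, 243) = 74.
C[3]: E(K, 170) = 19.
C[4]: E(K, 193) = 120.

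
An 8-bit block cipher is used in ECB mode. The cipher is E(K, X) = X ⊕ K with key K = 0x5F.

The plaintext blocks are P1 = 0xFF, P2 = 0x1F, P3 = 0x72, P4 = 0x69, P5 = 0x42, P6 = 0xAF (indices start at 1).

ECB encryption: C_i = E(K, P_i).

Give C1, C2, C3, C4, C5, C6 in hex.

C1: E(K, 0xFF) = 0xA0.
C2: E(K, 0x1F) = 0x40.
C3: E(K, 0x72) = 0x2D.
C4: E(K, 0x69) = 0x36.
C5: E(K, 0x42) = 0x1D.
C6: E(K, 0xAF) = 0xF0.

C1 = 0xA0, C2 = 0x40, C3 = 0x2D, C4 = 0x36, C5 = 0x1D, C6 = 0xF0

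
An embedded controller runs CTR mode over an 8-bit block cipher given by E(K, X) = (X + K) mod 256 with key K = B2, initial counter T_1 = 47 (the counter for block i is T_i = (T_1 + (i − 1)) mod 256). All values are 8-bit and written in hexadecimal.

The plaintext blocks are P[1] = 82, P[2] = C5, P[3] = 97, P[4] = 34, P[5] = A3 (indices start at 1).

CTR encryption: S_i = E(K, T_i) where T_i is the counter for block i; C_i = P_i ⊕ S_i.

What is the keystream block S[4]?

FC

C[1]: T = 47, S = E(K, T) = F9; 82 ⊕ F9 = 7B.
C[2]: T = 48, S = E(K, T) = FA; C5 ⊕ FA = 3F.
C[3]: T = 49, S = E(K, T) = FB; 97 ⊕ FB = 6C.
C[4]: T = 4A, S = E(K, T) = FC; 34 ⊕ FC = C8.
So S[4] = FC.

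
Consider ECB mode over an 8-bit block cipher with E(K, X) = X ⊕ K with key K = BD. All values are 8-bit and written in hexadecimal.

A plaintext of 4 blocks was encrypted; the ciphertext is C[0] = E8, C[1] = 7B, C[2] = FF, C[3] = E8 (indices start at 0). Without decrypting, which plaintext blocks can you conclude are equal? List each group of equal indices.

ECB encrypts each block independently with the same key, so equal ciphertext blocks imply equal plaintext blocks.
C[0] = C[3] = E8, so P[0] = P[3].

P[0] = P[3]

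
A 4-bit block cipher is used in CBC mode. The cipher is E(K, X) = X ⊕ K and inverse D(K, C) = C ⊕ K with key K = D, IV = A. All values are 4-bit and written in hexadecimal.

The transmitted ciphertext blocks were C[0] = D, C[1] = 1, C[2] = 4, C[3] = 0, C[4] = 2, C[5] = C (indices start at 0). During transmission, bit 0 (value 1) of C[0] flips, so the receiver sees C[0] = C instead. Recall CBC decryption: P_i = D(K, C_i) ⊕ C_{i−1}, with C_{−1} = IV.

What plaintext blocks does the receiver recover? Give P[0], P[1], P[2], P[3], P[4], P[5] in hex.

Only C[0] changed, to C. In CBC, a change in C_i garbles P_i and flips the same bit in P_{i+1}. Decrypting the received ciphertext:
P[0]: D(K, C) = 1; 1 ⊕ A = B.
P[1]: D(K, 1) = C; C ⊕ C = 0.
P[2]: D(K, 4) = 9; 9 ⊕ 1 = 8.
P[3]: D(K, 0) = D; D ⊕ 4 = 9.
P[4]: D(K, 2) = F; F ⊕ 0 = F.
P[5]: D(K, C) = 1; 1 ⊕ 2 = 3.
Blocks that differ from the original plaintext: P[0], P[1].

P[0] = B, P[1] = 0, P[2] = 8, P[3] = 9, P[4] = F, P[5] = 3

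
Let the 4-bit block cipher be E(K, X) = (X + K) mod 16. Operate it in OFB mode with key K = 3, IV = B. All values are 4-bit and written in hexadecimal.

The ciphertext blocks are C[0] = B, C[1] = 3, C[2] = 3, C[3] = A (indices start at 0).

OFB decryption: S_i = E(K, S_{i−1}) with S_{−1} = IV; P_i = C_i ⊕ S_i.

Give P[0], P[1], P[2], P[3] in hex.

P[0]: S = E(K, B) = E; B ⊕ E = 5.
P[1]: S = E(K, E) = 1; 3 ⊕ 1 = 2.
P[2]: S = E(K, 1) = 4; 3 ⊕ 4 = 7.
P[3]: S = E(K, 4) = 7; A ⊕ 7 = D.

P[0] = 5, P[1] = 2, P[2] = 7, P[3] = D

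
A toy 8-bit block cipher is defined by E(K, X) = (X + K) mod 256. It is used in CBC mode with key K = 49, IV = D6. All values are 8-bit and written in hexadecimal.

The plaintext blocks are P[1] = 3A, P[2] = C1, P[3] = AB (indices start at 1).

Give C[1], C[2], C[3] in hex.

C[1] = 35, C[2] = 3D, C[3] = DF

CBC encryption: C_i = E(K, P_i ⊕ C_{i−1}), with C_{0} = IV.
C[1]: P[1] ⊕ D6 = EC; E(K, EC) = 35.
C[2]: P[2] ⊕ 35 = F4; E(K, F4) = 3D.
C[3]: P[3] ⊕ 3D = 96; E(K, 96) = DF.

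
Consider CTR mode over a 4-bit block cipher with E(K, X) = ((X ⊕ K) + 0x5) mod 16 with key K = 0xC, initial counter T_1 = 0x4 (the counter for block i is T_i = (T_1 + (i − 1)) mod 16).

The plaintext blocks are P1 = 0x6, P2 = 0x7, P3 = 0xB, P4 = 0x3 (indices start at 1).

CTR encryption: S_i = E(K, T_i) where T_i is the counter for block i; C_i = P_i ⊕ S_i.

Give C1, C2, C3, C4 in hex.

C1: T = 0x4, S = E(K, T) = 0xD; 0x6 ⊕ 0xD = 0xB.
C2: T = 0x5, S = E(K, T) = 0xE; 0x7 ⊕ 0xE = 0x9.
C3: T = 0x6, S = E(K, T) = 0xF; 0xB ⊕ 0xF = 0x4.
C4: T = 0x7, S = E(K, T) = 0x0; 0x3 ⊕ 0x0 = 0x3.

C1 = 0xB, C2 = 0x9, C3 = 0x4, C4 = 0x3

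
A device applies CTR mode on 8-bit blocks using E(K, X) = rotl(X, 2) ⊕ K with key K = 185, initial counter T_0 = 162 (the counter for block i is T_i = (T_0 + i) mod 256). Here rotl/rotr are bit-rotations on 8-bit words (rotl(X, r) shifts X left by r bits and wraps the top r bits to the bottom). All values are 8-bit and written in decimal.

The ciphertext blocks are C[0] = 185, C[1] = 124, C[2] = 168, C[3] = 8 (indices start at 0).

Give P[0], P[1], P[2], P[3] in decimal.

P[0] = 138, P[1] = 75, P[2] = 131, P[3] = 39

CTR decryption: S_i = E(K, T_i) where T_i is the counter for block i; P_i = C_i ⊕ S_i.
P[0]: T = 162, S = E(K, T) = 51; 185 ⊕ 51 = 138.
P[1]: T = 163, S = E(K, T) = 55; 124 ⊕ 55 = 75.
P[2]: T = 164, S = E(K, T) = 43; 168 ⊕ 43 = 131.
P[3]: T = 165, S = E(K, T) = 47; 8 ⊕ 47 = 39.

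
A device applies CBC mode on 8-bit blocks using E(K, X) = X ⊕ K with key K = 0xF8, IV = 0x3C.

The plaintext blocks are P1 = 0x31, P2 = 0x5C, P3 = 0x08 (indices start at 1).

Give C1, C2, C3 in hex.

CBC encryption: C_i = E(K, P_i ⊕ C_{i−1}), with C_{0} = IV.
C1: P1 ⊕ 0x3C = 0x0D; E(K, 0x0D) = 0xF5.
C2: P2 ⊕ 0xF5 = 0xA9; E(K, 0xA9) = 0x51.
C3: P3 ⊕ 0x51 = 0x59; E(K, 0x59) = 0xA1.

C1 = 0xF5, C2 = 0x51, C3 = 0xA1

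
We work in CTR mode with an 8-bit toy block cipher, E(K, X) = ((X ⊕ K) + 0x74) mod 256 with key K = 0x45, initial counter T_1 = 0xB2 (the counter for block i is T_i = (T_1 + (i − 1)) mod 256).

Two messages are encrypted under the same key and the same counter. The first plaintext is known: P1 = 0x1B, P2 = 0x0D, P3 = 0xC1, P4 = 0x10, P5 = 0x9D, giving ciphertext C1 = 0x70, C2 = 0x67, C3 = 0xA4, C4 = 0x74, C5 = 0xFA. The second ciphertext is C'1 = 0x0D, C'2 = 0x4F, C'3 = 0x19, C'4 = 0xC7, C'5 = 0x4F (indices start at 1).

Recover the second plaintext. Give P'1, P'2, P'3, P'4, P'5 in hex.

In CTR with a reused counter, both messages share the same keystream S_i, so C_i ⊕ C'_i = P_i ⊕ P'_i and thus P'_i = P_i ⊕ C_i ⊕ C'_i.
P'1: 0x1B ⊕ 0x70 ⊕ 0x0D = 0x66.
P'2: 0x0D ⊕ 0x67 ⊕ 0x4F = 0x25.
P'3: 0xC1 ⊕ 0xA4 ⊕ 0x19 = 0x7C.
P'4: 0x10 ⊕ 0x74 ⊕ 0xC7 = 0xA3.
P'5: 0x9D ⊕ 0xFA ⊕ 0x4F = 0x28.

P'1 = 0x66, P'2 = 0x25, P'3 = 0x7C, P'4 = 0xA3, P'5 = 0x28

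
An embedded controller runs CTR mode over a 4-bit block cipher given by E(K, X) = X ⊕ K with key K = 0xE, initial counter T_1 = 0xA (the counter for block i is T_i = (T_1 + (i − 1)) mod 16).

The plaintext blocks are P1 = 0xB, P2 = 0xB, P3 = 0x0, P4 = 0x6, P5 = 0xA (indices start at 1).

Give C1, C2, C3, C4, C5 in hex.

C1 = 0xF, C2 = 0xE, C3 = 0x2, C4 = 0x5, C5 = 0xA

CTR encryption: S_i = E(K, T_i) where T_i is the counter for block i; C_i = P_i ⊕ S_i.
C1: T = 0xA, S = E(K, T) = 0x4; 0xB ⊕ 0x4 = 0xF.
C2: T = 0xB, S = E(K, T) = 0x5; 0xB ⊕ 0x5 = 0xE.
C3: T = 0xC, S = E(K, T) = 0x2; 0x0 ⊕ 0x2 = 0x2.
C4: T = 0xD, S = E(K, T) = 0x3; 0x6 ⊕ 0x3 = 0x5.
C5: T = 0xE, S = E(K, T) = 0x0; 0xA ⊕ 0x0 = 0xA.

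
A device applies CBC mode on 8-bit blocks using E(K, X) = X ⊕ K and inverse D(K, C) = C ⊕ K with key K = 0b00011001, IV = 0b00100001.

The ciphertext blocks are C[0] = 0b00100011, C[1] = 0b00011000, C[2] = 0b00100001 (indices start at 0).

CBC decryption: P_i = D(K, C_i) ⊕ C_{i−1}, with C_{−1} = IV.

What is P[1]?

P[1] = 0b00100010

P[1]: D(K, 0b00011000) = 0b00000001; 0b00000001 ⊕ 0b00100011 = 0b00100010.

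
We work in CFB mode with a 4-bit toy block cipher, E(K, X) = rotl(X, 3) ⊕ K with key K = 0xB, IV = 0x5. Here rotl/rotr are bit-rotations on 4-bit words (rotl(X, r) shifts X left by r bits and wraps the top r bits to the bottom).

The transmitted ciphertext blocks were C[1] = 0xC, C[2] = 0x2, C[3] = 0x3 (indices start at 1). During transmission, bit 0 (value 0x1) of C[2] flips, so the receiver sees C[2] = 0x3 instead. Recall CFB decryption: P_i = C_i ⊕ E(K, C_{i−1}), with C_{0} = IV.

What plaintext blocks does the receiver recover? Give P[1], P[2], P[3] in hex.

P[1] = 0xD, P[2] = 0xE, P[3] = 0x1

Only C[2] changed, to 0x3. In CFB, a change in C_i flips the same bit in P_i and garbles P_{i+1}. Decrypting the received ciphertext:
P[1]: E(K, 0x5) = 0x1; 0xC ⊕ 0x1 = 0xD.
P[2]: E(K, 0xC) = 0xD; 0x3 ⊕ 0xD = 0xE.
P[3]: E(K, 0x3) = 0x2; 0x3 ⊕ 0x2 = 0x1.
Blocks that differ from the original plaintext: P[2], P[3].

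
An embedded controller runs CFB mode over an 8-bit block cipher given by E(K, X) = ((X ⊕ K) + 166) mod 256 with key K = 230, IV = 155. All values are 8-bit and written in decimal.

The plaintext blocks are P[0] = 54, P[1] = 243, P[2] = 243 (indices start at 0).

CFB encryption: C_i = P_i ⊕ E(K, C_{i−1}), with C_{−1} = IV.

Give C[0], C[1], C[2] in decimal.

C[0]: E(K, 155) = 35; 54 ⊕ 35 = 21.
C[1]: E(K, 21) = 153; 243 ⊕ 153 = 106.
C[2]: E(K, 106) = 50; 243 ⊕ 50 = 193.

C[0] = 21, C[1] = 106, C[2] = 193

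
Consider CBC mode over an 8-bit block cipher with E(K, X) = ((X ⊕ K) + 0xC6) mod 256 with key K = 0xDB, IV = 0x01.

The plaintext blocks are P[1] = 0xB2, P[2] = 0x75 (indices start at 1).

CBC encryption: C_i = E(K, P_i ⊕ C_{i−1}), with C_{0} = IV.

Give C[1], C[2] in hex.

C[1] = 0x2E, C[2] = 0x46

C[1]: P[1] ⊕ 0x01 = 0xB3; E(K, 0xB3) = 0x2E.
C[2]: P[2] ⊕ 0x2E = 0x5B; E(K, 0x5B) = 0x46.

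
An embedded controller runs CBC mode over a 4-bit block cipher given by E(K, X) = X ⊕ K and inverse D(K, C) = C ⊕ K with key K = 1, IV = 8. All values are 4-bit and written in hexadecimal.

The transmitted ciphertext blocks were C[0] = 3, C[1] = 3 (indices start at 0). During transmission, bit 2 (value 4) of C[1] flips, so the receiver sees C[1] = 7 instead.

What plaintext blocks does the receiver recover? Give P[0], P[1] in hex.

CBC decryption: P_i = D(K, C_i) ⊕ C_{i−1}, with C_{−1} = IV.
Only C[1] changed, to 7. In CBC, a change in C_i garbles P_i and flips the same bit in P_{i+1}. Decrypting the received ciphertext:
P[0]: D(K, 3) = 2; 2 ⊕ 8 = A.
P[1]: D(K, 7) = 6; 6 ⊕ 3 = 5.
Blocks that differ from the original plaintext: P[1].

P[0] = A, P[1] = 5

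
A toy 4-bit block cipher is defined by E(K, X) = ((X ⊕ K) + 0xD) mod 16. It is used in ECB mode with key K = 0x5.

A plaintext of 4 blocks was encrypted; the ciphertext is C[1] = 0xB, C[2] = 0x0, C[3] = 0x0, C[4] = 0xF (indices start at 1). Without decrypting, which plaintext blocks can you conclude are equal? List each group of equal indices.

ECB encrypts each block independently with the same key, so equal ciphertext blocks imply equal plaintext blocks.
C[2] = C[3] = 0x0, so P[2] = P[3].

P[2] = P[3]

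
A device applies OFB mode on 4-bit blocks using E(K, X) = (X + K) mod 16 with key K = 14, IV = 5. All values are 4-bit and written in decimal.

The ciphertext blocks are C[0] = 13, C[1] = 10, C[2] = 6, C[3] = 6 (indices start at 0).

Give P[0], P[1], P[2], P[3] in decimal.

P[0] = 14, P[1] = 11, P[2] = 9, P[3] = 11

OFB decryption: S_i = E(K, S_{i−1}) with S_{−1} = IV; P_i = C_i ⊕ S_i.
P[0]: S = E(K, 5) = 3; 13 ⊕ 3 = 14.
P[1]: S = E(K, 3) = 1; 10 ⊕ 1 = 11.
P[2]: S = E(K, 1) = 15; 6 ⊕ 15 = 9.
P[3]: S = E(K, 15) = 13; 6 ⊕ 13 = 11.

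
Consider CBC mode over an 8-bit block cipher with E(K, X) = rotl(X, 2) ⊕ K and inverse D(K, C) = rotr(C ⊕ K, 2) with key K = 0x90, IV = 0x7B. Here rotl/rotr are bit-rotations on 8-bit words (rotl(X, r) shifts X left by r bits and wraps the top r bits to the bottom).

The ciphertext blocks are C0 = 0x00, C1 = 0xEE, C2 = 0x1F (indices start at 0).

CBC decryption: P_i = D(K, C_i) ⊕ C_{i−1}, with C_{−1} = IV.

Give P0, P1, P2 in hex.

P0: D(K, 0x00) = 0x24; 0x24 ⊕ 0x7B = 0x5F.
P1: D(K, 0xEE) = 0x9F; 0x9F ⊕ 0x00 = 0x9F.
P2: D(K, 0x1F) = 0xE3; 0xE3 ⊕ 0xEE = 0x0D.

P0 = 0x5F, P1 = 0x9F, P2 = 0x0D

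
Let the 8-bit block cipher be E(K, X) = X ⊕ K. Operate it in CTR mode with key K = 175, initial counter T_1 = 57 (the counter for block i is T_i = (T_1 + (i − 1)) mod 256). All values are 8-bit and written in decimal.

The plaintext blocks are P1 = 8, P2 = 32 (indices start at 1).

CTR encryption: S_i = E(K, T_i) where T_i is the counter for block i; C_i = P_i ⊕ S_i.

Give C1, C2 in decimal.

C1 = 158, C2 = 181

C1: T = 57, S = E(K, T) = 150; 8 ⊕ 150 = 158.
C2: T = 58, S = E(K, T) = 149; 32 ⊕ 149 = 181.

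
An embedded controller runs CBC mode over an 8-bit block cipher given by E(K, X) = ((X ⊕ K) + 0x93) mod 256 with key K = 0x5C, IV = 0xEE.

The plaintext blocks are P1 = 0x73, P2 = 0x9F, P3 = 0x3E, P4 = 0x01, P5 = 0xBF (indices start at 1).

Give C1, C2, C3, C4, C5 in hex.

CBC encryption: C_i = E(K, P_i ⊕ C_{i−1}), with C_{0} = IV.
C1: P1 ⊕ 0xEE = 0x9D; E(K, 0x9D) = 0x54.
C2: P2 ⊕ 0x54 = 0xCB; E(K, 0xCB) = 0x2A.
C3: P3 ⊕ 0x2A = 0x14; E(K, 0x14) = 0xDB.
C4: P4 ⊕ 0xDB = 0xDA; E(K, 0xDA) = 0x19.
C5: P5 ⊕ 0x19 = 0xA6; E(K, 0xA6) = 0x8D.

C1 = 0x54, C2 = 0x2A, C3 = 0xDB, C4 = 0x19, C5 = 0x8D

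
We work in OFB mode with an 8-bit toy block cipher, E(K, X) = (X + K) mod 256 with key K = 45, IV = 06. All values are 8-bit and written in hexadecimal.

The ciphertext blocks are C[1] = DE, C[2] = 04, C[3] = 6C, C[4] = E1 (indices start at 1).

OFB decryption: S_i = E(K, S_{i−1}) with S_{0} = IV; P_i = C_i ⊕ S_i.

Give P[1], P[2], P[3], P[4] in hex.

P[1]: S = E(K, 06) = 4B; DE ⊕ 4B = 95.
P[2]: S = E(K, 4B) = 90; 04 ⊕ 90 = 94.
P[3]: S = E(K, 90) = D5; 6C ⊕ D5 = B9.
P[4]: S = E(K, D5) = 1A; E1 ⊕ 1A = FB.

P[1] = 95, P[2] = 94, P[3] = B9, P[4] = FB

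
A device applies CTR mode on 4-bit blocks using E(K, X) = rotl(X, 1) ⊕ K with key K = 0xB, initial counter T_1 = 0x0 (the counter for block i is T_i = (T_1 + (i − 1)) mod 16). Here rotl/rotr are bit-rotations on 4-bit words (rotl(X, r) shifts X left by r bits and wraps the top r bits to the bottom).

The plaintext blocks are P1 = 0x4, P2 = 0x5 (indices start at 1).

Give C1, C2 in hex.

C1 = 0xF, C2 = 0xC

CTR encryption: S_i = E(K, T_i) where T_i is the counter for block i; C_i = P_i ⊕ S_i.
C1: T = 0x0, S = E(K, T) = 0xB; 0x4 ⊕ 0xB = 0xF.
C2: T = 0x1, S = E(K, T) = 0x9; 0x5 ⊕ 0x9 = 0xC.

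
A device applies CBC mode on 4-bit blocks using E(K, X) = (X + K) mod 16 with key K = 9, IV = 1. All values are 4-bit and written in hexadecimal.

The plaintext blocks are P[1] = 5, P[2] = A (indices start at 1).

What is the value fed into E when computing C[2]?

CBC encryption: C_i = E(K, P_i ⊕ C_{i−1}), with C_{0} = IV.
C[1]: P[1] ⊕ 1 = 4; E(K, 4) = D.
C[2]: P[2] ⊕ D = 7; E(K, 7) = 0.
So the input to E for block [2] is 7.

7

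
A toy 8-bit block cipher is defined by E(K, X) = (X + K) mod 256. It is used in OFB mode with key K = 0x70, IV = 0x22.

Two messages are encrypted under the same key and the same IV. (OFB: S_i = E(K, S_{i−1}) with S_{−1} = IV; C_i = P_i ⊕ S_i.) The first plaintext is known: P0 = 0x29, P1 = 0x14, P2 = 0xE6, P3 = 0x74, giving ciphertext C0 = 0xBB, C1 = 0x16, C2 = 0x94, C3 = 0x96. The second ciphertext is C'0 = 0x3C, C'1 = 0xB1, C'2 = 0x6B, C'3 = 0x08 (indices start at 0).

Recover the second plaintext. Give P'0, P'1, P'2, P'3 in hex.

In OFB with a reused IV, both messages share the same keystream S_i, so C_i ⊕ C'_i = P_i ⊕ P'_i and thus P'_i = P_i ⊕ C_i ⊕ C'_i.
P'0: 0x29 ⊕ 0xBB ⊕ 0x3C = 0xAE.
P'1: 0x14 ⊕ 0x16 ⊕ 0xB1 = 0xB3.
P'2: 0xE6 ⊕ 0x94 ⊕ 0x6B = 0x19.
P'3: 0x74 ⊕ 0x96 ⊕ 0x08 = 0xEA.

P'0 = 0xAE, P'1 = 0xB3, P'2 = 0x19, P'3 = 0xEA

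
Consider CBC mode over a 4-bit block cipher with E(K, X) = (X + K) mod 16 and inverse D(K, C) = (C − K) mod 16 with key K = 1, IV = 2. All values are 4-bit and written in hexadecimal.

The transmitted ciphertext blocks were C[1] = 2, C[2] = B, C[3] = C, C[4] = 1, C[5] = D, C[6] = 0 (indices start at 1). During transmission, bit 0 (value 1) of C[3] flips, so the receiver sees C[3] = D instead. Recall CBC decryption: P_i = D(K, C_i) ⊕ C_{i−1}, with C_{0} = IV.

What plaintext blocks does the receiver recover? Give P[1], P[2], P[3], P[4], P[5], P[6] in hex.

P[1] = 3, P[2] = 8, P[3] = 7, P[4] = D, P[5] = D, P[6] = 2

Only C[3] changed, to D. In CBC, a change in C_i garbles P_i and flips the same bit in P_{i+1}. Decrypting the received ciphertext:
P[1]: D(K, 2) = 1; 1 ⊕ 2 = 3.
P[2]: D(K, B) = A; A ⊕ 2 = 8.
P[3]: D(K, D) = C; C ⊕ B = 7.
P[4]: D(K, 1) = 0; 0 ⊕ D = D.
P[5]: D(K, D) = C; C ⊕ 1 = D.
P[6]: D(K, 0) = F; F ⊕ D = 2.
Blocks that differ from the original plaintext: P[3], P[4].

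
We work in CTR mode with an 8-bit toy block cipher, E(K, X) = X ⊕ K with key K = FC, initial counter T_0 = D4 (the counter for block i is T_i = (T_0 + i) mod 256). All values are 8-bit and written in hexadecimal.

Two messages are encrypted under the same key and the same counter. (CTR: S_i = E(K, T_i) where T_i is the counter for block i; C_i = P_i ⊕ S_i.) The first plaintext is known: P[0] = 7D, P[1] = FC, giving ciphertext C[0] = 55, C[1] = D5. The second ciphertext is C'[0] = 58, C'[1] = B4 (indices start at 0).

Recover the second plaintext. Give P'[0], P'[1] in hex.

P'[0] = 70, P'[1] = 9D

In CTR with a reused counter, both messages share the same keystream S_i, so C_i ⊕ C'_i = P_i ⊕ P'_i and thus P'_i = P_i ⊕ C_i ⊕ C'_i.
P'[0]: 7D ⊕ 55 ⊕ 58 = 70.
P'[1]: FC ⊕ D5 ⊕ B4 = 9D.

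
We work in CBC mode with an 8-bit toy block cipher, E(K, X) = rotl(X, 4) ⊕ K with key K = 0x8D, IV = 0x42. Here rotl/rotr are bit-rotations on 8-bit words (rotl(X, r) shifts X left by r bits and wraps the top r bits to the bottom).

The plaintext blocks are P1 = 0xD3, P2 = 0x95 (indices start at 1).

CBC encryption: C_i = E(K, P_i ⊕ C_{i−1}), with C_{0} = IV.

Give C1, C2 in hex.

C1: P1 ⊕ 0x42 = 0x91; E(K, 0x91) = 0x94.
C2: P2 ⊕ 0x94 = 0x01; E(K, 0x01) = 0x9D.

C1 = 0x94, C2 = 0x9D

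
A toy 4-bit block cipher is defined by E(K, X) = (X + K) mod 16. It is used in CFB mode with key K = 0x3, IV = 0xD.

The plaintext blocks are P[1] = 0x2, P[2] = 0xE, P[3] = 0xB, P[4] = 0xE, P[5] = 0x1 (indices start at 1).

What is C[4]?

C[4] = 0x6

CFB encryption: C_i = P_i ⊕ E(K, C_{i−1}), with C_{0} = IV.
C[1]: E(K, 0xD) = 0x0; 0x2 ⊕ 0x0 = 0x2.
C[2]: E(K, 0x2) = 0x5; 0xE ⊕ 0x5 = 0xB.
C[3]: E(K, 0xB) = 0xE; 0xB ⊕ 0xE = 0x5.
C[4]: E(K, 0x5) = 0x8; 0xE ⊕ 0x8 = 0x6.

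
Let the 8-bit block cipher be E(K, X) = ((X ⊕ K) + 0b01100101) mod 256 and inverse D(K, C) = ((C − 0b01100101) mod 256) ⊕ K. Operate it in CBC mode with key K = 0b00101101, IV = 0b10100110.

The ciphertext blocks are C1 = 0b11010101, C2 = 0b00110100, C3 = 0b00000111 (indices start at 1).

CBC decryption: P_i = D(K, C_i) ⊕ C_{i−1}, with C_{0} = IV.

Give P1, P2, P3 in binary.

P1: D(K, 0b11010101) = 0b01011101; 0b01011101 ⊕ 0b10100110 = 0b11111011.
P2: D(K, 0b00110100) = 0b11100010; 0b11100010 ⊕ 0b11010101 = 0b00110111.
P3: D(K, 0b00000111) = 0b10001111; 0b10001111 ⊕ 0b00110100 = 0b10111011.

P1 = 0b11111011, P2 = 0b00110111, P3 = 0b10111011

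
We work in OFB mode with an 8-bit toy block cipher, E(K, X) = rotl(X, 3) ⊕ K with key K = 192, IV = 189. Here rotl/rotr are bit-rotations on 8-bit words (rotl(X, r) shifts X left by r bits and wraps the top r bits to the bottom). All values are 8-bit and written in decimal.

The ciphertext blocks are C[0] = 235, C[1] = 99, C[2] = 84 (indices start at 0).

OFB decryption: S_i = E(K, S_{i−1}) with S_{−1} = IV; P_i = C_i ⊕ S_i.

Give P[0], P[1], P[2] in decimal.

P[0]: S = E(K, 189) = 45; 235 ⊕ 45 = 198.
P[1]: S = E(K, 45) = 169; 99 ⊕ 169 = 202.
P[2]: S = E(K, 169) = 141; 84 ⊕ 141 = 217.

P[0] = 198, P[1] = 202, P[2] = 217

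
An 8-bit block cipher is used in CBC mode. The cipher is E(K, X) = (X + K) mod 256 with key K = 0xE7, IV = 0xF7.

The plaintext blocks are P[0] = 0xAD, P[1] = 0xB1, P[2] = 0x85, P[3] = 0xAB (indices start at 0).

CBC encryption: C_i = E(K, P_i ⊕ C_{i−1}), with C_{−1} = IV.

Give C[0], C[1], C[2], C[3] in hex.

C[0] = 0x41, C[1] = 0xD7, C[2] = 0x39, C[3] = 0x79

C[0]: P[0] ⊕ 0xF7 = 0x5A; E(K, 0x5A) = 0x41.
C[1]: P[1] ⊕ 0x41 = 0xF0; E(K, 0xF0) = 0xD7.
C[2]: P[2] ⊕ 0xD7 = 0x52; E(K, 0x52) = 0x39.
C[3]: P[3] ⊕ 0x39 = 0x92; E(K, 0x92) = 0x79.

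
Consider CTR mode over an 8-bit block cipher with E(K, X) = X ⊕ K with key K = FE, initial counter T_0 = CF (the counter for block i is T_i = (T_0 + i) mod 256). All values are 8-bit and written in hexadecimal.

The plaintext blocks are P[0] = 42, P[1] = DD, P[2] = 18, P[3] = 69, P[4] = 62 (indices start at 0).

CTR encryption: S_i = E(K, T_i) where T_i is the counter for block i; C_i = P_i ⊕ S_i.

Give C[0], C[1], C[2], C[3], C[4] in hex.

C[0] = 73, C[1] = F3, C[2] = 37, C[3] = 45, C[4] = 4F

C[0]: T = CF, S = E(K, T) = 31; 42 ⊕ 31 = 73.
C[1]: T = D0, S = E(K, T) = 2E; DD ⊕ 2E = F3.
C[2]: T = D1, S = E(K, T) = 2F; 18 ⊕ 2F = 37.
C[3]: T = D2, S = E(K, T) = 2C; 69 ⊕ 2C = 45.
C[4]: T = D3, S = E(K, T) = 2D; 62 ⊕ 2D = 4F.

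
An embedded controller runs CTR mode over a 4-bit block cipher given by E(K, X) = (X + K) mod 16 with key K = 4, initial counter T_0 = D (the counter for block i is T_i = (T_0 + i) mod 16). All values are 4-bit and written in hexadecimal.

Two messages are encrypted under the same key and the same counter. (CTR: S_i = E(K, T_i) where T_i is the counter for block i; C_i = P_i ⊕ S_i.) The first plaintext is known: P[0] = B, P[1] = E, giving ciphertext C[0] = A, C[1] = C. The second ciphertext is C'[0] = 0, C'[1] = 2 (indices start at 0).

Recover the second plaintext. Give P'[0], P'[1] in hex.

P'[0] = 1, P'[1] = 0

In CTR with a reused counter, both messages share the same keystream S_i, so C_i ⊕ C'_i = P_i ⊕ P'_i and thus P'_i = P_i ⊕ C_i ⊕ C'_i.
P'[0]: B ⊕ A ⊕ 0 = 1.
P'[1]: E ⊕ C ⊕ 2 = 0.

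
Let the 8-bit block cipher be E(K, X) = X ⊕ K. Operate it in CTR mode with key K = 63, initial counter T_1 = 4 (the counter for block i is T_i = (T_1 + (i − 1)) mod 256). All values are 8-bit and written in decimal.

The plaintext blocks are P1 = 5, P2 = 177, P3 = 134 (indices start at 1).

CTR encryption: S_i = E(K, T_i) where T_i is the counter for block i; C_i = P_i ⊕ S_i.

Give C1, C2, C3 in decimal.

C1: T = 4, S = E(K, T) = 59; 5 ⊕ 59 = 62.
C2: T = 5, S = E(K, T) = 58; 177 ⊕ 58 = 139.
C3: T = 6, S = E(K, T) = 57; 134 ⊕ 57 = 191.

C1 = 62, C2 = 139, C3 = 191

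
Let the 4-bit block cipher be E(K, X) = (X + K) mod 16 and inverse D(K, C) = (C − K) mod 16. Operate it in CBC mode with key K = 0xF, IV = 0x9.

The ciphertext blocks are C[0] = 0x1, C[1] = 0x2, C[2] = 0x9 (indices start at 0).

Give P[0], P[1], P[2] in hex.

P[0] = 0xB, P[1] = 0x2, P[2] = 0x8

CBC decryption: P_i = D(K, C_i) ⊕ C_{i−1}, with C_{−1} = IV.
P[0]: D(K, 0x1) = 0x2; 0x2 ⊕ 0x9 = 0xB.
P[1]: D(K, 0x2) = 0x3; 0x3 ⊕ 0x1 = 0x2.
P[2]: D(K, 0x9) = 0xA; 0xA ⊕ 0x2 = 0x8.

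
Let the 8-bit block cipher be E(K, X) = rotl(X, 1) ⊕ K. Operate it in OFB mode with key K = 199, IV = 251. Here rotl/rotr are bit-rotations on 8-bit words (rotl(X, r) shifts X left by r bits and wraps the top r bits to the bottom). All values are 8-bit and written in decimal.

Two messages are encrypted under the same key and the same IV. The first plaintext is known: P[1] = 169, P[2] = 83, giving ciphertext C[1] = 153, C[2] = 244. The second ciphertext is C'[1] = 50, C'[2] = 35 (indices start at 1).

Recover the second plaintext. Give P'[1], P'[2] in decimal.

In OFB with a reused IV, both messages share the same keystream S_i, so C_i ⊕ C'_i = P_i ⊕ P'_i and thus P'_i = P_i ⊕ C_i ⊕ C'_i.
P'[1]: 169 ⊕ 153 ⊕ 50 = 2.
P'[2]: 83 ⊕ 244 ⊕ 35 = 132.

P'[1] = 2, P'[2] = 132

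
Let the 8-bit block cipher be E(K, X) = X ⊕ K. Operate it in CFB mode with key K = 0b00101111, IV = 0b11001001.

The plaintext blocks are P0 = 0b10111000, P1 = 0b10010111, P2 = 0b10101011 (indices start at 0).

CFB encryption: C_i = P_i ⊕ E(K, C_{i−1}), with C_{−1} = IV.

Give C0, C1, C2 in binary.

C0 = 0b01011110, C1 = 0b11100110, C2 = 0b01100010

C0: E(K, 0b11001001) = 0b11100110; 0b10111000 ⊕ 0b11100110 = 0b01011110.
C1: E(K, 0b01011110) = 0b01110001; 0b10010111 ⊕ 0b01110001 = 0b11100110.
C2: E(K, 0b11100110) = 0b11001001; 0b10101011 ⊕ 0b11001001 = 0b01100010.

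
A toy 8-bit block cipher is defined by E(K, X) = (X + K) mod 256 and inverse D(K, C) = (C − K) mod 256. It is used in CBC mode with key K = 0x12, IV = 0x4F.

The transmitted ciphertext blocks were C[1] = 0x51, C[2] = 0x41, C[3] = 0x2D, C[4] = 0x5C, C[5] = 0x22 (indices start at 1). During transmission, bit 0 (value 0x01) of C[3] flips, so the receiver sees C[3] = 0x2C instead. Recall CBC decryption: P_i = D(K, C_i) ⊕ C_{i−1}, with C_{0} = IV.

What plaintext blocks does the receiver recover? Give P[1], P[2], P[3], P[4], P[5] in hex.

Only C[3] changed, to 0x2C. In CBC, a change in C_i garbles P_i and flips the same bit in P_{i+1}. Decrypting the received ciphertext:
P[1]: D(K, 0x51) = 0x3F; 0x3F ⊕ 0x4F = 0x70.
P[2]: D(K, 0x41) = 0x2F; 0x2F ⊕ 0x51 = 0x7E.
P[3]: D(K, 0x2C) = 0x1A; 0x1A ⊕ 0x41 = 0x5B.
P[4]: D(K, 0x5C) = 0x4A; 0x4A ⊕ 0x2C = 0x66.
P[5]: D(K, 0x22) = 0x10; 0x10 ⊕ 0x5C = 0x4C.
Blocks that differ from the original plaintext: P[3], P[4].

P[1] = 0x70, P[2] = 0x7E, P[3] = 0x5B, P[4] = 0x66, P[5] = 0x4C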